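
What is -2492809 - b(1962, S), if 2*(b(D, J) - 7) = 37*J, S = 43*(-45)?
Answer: -4914037/2 ≈ -2.4570e+6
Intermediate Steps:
S = -1935
b(D, J) = 7 + 37*J/2 (b(D, J) = 7 + (37*J)/2 = 7 + 37*J/2)
-2492809 - b(1962, S) = -2492809 - (7 + (37/2)*(-1935)) = -2492809 - (7 - 71595/2) = -2492809 - 1*(-71581/2) = -2492809 + 71581/2 = -4914037/2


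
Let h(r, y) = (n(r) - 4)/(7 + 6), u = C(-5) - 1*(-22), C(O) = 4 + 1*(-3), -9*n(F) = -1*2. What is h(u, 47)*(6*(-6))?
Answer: 136/13 ≈ 10.462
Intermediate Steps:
n(F) = 2/9 (n(F) = -(-1)*2/9 = -1/9*(-2) = 2/9)
C(O) = 1 (C(O) = 4 - 3 = 1)
u = 23 (u = 1 - 1*(-22) = 1 + 22 = 23)
h(r, y) = -34/117 (h(r, y) = (2/9 - 4)/(7 + 6) = -34/9/13 = -34/9*1/13 = -34/117)
h(u, 47)*(6*(-6)) = -68*(-6)/39 = -34/117*(-36) = 136/13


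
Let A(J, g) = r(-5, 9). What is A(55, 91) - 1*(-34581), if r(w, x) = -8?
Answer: 34573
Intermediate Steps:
A(J, g) = -8
A(55, 91) - 1*(-34581) = -8 - 1*(-34581) = -8 + 34581 = 34573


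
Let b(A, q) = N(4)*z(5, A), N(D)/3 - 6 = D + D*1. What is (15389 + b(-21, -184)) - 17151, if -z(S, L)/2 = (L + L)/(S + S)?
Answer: -7046/5 ≈ -1409.2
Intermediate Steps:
z(S, L) = -2*L/S (z(S, L) = -2*(L + L)/(S + S) = -2*2*L/(2*S) = -2*2*L*1/(2*S) = -2*L/S)
N(D) = 18 + 6*D (N(D) = 18 + 3*(D + D*1) = 18 + 3*(D + D) = 18 + 3*(2*D) = 18 + 6*D)
b(A, q) = -84*A/5 (b(A, q) = (18 + 6*4)*(-2*A/5) = (18 + 24)*(-2*A*⅕) = 42*(-2*A/5) = -84*A/5)
(15389 + b(-21, -184)) - 17151 = (15389 - 84/5*(-21)) - 17151 = (15389 + 1764/5) - 17151 = 78709/5 - 17151 = -7046/5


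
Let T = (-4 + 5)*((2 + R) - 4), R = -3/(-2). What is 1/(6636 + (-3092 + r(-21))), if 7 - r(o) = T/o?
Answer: 42/149141 ≈ 0.00028161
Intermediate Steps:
R = 3/2 (R = -3*(-½) = 3/2 ≈ 1.5000)
T = -½ (T = (-4 + 5)*((2 + 3/2) - 4) = 1*(7/2 - 4) = 1*(-½) = -½ ≈ -0.50000)
r(o) = 7 + 1/(2*o) (r(o) = 7 - (-1)/(2*o) = 7 + 1/(2*o))
1/(6636 + (-3092 + r(-21))) = 1/(6636 + (-3092 + (7 + (½)/(-21)))) = 1/(6636 + (-3092 + (7 + (½)*(-1/21)))) = 1/(6636 + (-3092 + (7 - 1/42))) = 1/(6636 + (-3092 + 293/42)) = 1/(6636 - 129571/42) = 1/(149141/42) = 42/149141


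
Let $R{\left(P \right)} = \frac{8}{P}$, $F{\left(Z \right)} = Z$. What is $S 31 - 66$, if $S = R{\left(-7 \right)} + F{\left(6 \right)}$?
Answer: $\frac{592}{7} \approx 84.571$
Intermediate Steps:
$S = \frac{34}{7}$ ($S = \frac{8}{-7} + 6 = 8 \left(- \frac{1}{7}\right) + 6 = - \frac{8}{7} + 6 = \frac{34}{7} \approx 4.8571$)
$S 31 - 66 = \frac{34}{7} \cdot 31 - 66 = \frac{1054}{7} - 66 = \frac{592}{7}$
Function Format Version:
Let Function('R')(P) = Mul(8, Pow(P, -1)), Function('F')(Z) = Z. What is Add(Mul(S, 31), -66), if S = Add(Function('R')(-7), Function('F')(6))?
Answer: Rational(592, 7) ≈ 84.571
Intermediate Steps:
S = Rational(34, 7) (S = Add(Mul(8, Pow(-7, -1)), 6) = Add(Mul(8, Rational(-1, 7)), 6) = Add(Rational(-8, 7), 6) = Rational(34, 7) ≈ 4.8571)
Add(Mul(S, 31), -66) = Add(Mul(Rational(34, 7), 31), -66) = Add(Rational(1054, 7), -66) = Rational(592, 7)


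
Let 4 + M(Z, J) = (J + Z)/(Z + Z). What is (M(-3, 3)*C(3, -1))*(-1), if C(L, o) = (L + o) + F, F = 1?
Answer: 12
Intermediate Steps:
C(L, o) = 1 + L + o (C(L, o) = (L + o) + 1 = 1 + L + o)
M(Z, J) = -4 + (J + Z)/(2*Z) (M(Z, J) = -4 + (J + Z)/(Z + Z) = -4 + (J + Z)/((2*Z)) = -4 + (J + Z)*(1/(2*Z)) = -4 + (J + Z)/(2*Z))
(M(-3, 3)*C(3, -1))*(-1) = (((½)*(3 - 7*(-3))/(-3))*(1 + 3 - 1))*(-1) = (((½)*(-⅓)*(3 + 21))*3)*(-1) = (((½)*(-⅓)*24)*3)*(-1) = -4*3*(-1) = -12*(-1) = 12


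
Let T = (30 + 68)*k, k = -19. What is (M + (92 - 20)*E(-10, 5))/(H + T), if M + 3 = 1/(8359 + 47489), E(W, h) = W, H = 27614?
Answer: -40378103/1438197696 ≈ -0.028075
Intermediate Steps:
M = -167543/55848 (M = -3 + 1/(8359 + 47489) = -3 + 1/55848 = -167543/55848 ≈ -3.0000)
T = -1862 (T = (30 + 68)*(-19) = 98*(-19) = -1862)
(M + (92 - 20)*E(-10, 5))/(H + T) = (-167543/55848 + (92 - 20)*(-10))/(27614 - 1862) = (-167543/55848 + 72*(-10))/25752 = (-167543/55848 - 720)*(1/25752) = -40378103/55848*1/25752 = -40378103/1438197696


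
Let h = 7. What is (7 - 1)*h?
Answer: 42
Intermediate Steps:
(7 - 1)*h = (7 - 1)*7 = 6*7 = 42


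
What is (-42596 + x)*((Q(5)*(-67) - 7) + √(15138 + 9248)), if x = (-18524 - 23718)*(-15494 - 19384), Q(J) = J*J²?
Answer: -12348981662160 + 1473273880*√24386 ≈ -1.2119e+13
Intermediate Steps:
Q(J) = J³
x = 1473316476 (x = -42242*(-34878) = 1473316476)
(-42596 + x)*((Q(5)*(-67) - 7) + √(15138 + 9248)) = (-42596 + 1473316476)*((5³*(-67) - 7) + √(15138 + 9248)) = 1473273880*((125*(-67) - 7) + √24386) = 1473273880*((-8375 - 7) + √24386) = 1473273880*(-8382 + √24386) = -12348981662160 + 1473273880*√24386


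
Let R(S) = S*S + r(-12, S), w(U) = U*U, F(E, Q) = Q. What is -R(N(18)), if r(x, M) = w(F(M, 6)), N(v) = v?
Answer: -360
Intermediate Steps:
w(U) = U**2
r(x, M) = 36 (r(x, M) = 6**2 = 36)
R(S) = 36 + S**2 (R(S) = S*S + 36 = S**2 + 36 = 36 + S**2)
-R(N(18)) = -(36 + 18**2) = -(36 + 324) = -1*360 = -360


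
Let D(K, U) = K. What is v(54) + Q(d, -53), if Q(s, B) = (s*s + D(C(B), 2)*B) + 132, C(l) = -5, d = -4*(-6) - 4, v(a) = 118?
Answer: 915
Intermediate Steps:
d = 20 (d = 24 - 4 = 20)
Q(s, B) = 132 + s**2 - 5*B (Q(s, B) = (s*s - 5*B) + 132 = (s**2 - 5*B) + 132 = 132 + s**2 - 5*B)
v(54) + Q(d, -53) = 118 + (132 + 20**2 - 5*(-53)) = 118 + (132 + 400 + 265) = 118 + 797 = 915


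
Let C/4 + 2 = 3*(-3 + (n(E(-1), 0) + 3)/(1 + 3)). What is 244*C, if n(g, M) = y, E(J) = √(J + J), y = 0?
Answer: -8540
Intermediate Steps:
E(J) = √2*√J (E(J) = √(2*J) = √2*√J)
n(g, M) = 0
C = -35 (C = -8 + 4*(3*(-3 + (0 + 3)/(1 + 3))) = -8 + 4*(3*(-3 + 3/4)) = -8 + 4*(3*(-3 + 3*(¼))) = -8 + 4*(3*(-3 + ¾)) = -8 + 4*(3*(-9/4)) = -8 + 4*(-27/4) = -8 - 27 = -35)
244*C = 244*(-35) = -8540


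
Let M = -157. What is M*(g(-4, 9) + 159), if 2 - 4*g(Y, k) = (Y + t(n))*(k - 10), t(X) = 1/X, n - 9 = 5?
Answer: -1393689/56 ≈ -24887.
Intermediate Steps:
n = 14 (n = 9 + 5 = 14)
g(Y, k) = 1/2 - (-10 + k)*(1/14 + Y)/4 (g(Y, k) = 1/2 - (Y + 1/14)*(k - 10)/4 = 1/2 - (Y + 1/14)*(-10 + k)/4 = 1/2 - (1/14 + Y)*(-10 + k)/4 = 1/2 - (-10 + k)*(1/14 + Y)/4)
M*(g(-4, 9) + 159) = -157*((19/28 - 1/56*9 + (5/2)*(-4) - 1/4*(-4)*9) + 159) = -157*((19/28 - 9/56 - 10 + 9) + 159) = -157*(-27/56 + 159) = -157*8877/56 = -1393689/56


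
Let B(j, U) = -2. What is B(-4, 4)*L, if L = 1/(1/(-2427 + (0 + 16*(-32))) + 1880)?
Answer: -5878/5525319 ≈ -0.0010638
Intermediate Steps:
L = 2939/5525319 (L = 1/(1/(-2427 + (0 - 512)) + 1880) = 1/(1/(-2427 - 512) + 1880) = 1/(1/(-2939) + 1880) = 1/(-1/2939 + 1880) = 1/(5525319/2939) = 2939/5525319 ≈ 0.00053191)
B(-4, 4)*L = -2*2939/5525319 = -5878/5525319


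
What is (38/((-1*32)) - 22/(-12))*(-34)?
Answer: -527/24 ≈ -21.958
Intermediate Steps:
(38/((-1*32)) - 22/(-12))*(-34) = (38/(-32) - 22*(-1/12))*(-34) = (38*(-1/32) + 11/6)*(-34) = (-19/16 + 11/6)*(-34) = (31/48)*(-34) = -527/24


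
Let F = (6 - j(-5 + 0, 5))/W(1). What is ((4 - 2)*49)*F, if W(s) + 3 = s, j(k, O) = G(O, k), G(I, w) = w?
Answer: -539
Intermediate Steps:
j(k, O) = k
W(s) = -3 + s
F = -11/2 (F = (6 - (-5 + 0))/(-3 + 1) = (6 - 1*(-5))/(-2) = (6 + 5)*(-1/2) = 11*(-1/2) = -11/2 ≈ -5.5000)
((4 - 2)*49)*F = ((4 - 2)*49)*(-11/2) = (2*49)*(-11/2) = 98*(-11/2) = -539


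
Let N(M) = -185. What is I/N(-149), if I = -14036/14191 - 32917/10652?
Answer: 616636619/27965068420 ≈ 0.022050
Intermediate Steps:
I = -616636619/151162532 (I = -14036*1/14191 - 32917*1/10652 = -14036/14191 - 32917/10652 = -616636619/151162532 ≈ -4.0793)
I/N(-149) = -616636619/151162532/(-185) = -616636619/151162532*(-1/185) = 616636619/27965068420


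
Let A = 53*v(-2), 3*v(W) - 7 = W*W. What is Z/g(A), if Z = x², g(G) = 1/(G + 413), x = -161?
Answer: 47228062/3 ≈ 1.5743e+7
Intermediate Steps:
v(W) = 7/3 + W²/3 (v(W) = 7/3 + (W*W)/3 = 7/3 + W²/3)
A = 583/3 (A = 53*(7/3 + (⅓)*(-2)²) = 53*(7/3 + (⅓)*4) = 53*(7/3 + 4/3) = 53*(11/3) = 583/3 ≈ 194.33)
g(G) = 1/(413 + G)
Z = 25921 (Z = (-161)² = 25921)
Z/g(A) = 25921/(1/(413 + 583/3)) = 25921/(1/(1822/3)) = 25921/(3/1822) = 25921*(1822/3) = 47228062/3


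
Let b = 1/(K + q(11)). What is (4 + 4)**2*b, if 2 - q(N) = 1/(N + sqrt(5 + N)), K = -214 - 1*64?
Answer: -960/4141 ≈ -0.23183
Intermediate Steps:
K = -278 (K = -214 - 64 = -278)
q(N) = 2 - 1/(N + sqrt(5 + N))
b = -15/4141 (b = 1/(-278 + (-1 + 2*11 + 2*sqrt(5 + 11))/(11 + sqrt(5 + 11))) = 1/(-278 + (-1 + 22 + 2*sqrt(16))/(11 + sqrt(16))) = 1/(-278 + (-1 + 22 + 2*4)/(11 + 4)) = 1/(-278 + (-1 + 22 + 8)/15) = 1/(-278 + (1/15)*29) = 1/(-278 + 29/15) = 1/(-4141/15) = -15/4141 ≈ -0.0036223)
(4 + 4)**2*b = (4 + 4)**2*(-15/4141) = 8**2*(-15/4141) = 64*(-15/4141) = -960/4141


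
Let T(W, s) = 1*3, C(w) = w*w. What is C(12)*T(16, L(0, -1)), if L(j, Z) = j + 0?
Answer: 432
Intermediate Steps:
C(w) = w**2
L(j, Z) = j
T(W, s) = 3
C(12)*T(16, L(0, -1)) = 12**2*3 = 144*3 = 432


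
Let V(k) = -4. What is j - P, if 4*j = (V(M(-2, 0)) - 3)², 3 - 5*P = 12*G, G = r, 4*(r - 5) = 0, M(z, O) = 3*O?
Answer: 473/20 ≈ 23.650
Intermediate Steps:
r = 5 (r = 5 + (¼)*0 = 5 + 0 = 5)
G = 5
P = -57/5 (P = ⅗ - 12*5/5 = ⅗ - ⅕*60 = ⅗ - 12 = -57/5 ≈ -11.400)
j = 49/4 (j = (-4 - 3)²/4 = (¼)*(-7)² = (¼)*49 = 49/4 ≈ 12.250)
j - P = 49/4 - 1*(-57/5) = 49/4 + 57/5 = 473/20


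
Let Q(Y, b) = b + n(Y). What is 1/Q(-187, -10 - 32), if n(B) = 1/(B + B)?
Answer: -374/15709 ≈ -0.023808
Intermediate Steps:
n(B) = 1/(2*B)
Q(Y, b) = b + 1/(2*Y)
1/Q(-187, -10 - 32) = 1/((-10 - 32) + (½)/(-187)) = 1/(-42 + (½)*(-1/187)) = 1/(-42 - 1/374) = 1/(-15709/374) = -374/15709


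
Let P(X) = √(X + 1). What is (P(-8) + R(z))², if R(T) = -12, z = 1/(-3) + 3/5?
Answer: (12 - I*√7)² ≈ 137.0 - 63.498*I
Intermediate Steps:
P(X) = √(1 + X)
z = 4/15 (z = 1*(-⅓) + 3*(⅕) = -⅓ + ⅗ = 4/15 ≈ 0.26667)
(P(-8) + R(z))² = (√(1 - 8) - 12)² = (√(-7) - 12)² = (I*√7 - 12)² = (-12 + I*√7)²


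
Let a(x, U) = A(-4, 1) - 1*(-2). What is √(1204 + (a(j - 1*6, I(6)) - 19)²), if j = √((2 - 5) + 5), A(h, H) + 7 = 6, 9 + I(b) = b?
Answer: 2*√382 ≈ 39.090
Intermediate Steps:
I(b) = -9 + b
A(h, H) = -1 (A(h, H) = -7 + 6 = -1)
j = √2 (j = √(-3 + 5) = √2 ≈ 1.4142)
a(x, U) = 1 (a(x, U) = -1 - 1*(-2) = -1 + 2 = 1)
√(1204 + (a(j - 1*6, I(6)) - 19)²) = √(1204 + (1 - 19)²) = √(1204 + (-18)²) = √(1204 + 324) = √1528 = 2*√382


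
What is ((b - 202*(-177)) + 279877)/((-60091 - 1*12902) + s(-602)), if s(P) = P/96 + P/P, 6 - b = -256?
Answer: -15162864/3503917 ≈ -4.3274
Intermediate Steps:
b = 262 (b = 6 - 1*(-256) = 6 + 256 = 262)
s(P) = 1 + P/96 (s(P) = P*(1/96) + 1 = P/96 + 1 = 1 + P/96)
((b - 202*(-177)) + 279877)/((-60091 - 1*12902) + s(-602)) = ((262 - 202*(-177)) + 279877)/((-60091 - 1*12902) + (1 + (1/96)*(-602))) = ((262 + 35754) + 279877)/((-60091 - 12902) + (1 - 301/48)) = (36016 + 279877)/(-72993 - 253/48) = 315893/(-3503917/48) = 315893*(-48/3503917) = -15162864/3503917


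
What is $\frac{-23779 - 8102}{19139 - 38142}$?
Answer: $\frac{31881}{19003} \approx 1.6777$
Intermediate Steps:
$\frac{-23779 - 8102}{19139 - 38142} = - \frac{31881}{-19003} = \left(-31881\right) \left(- \frac{1}{19003}\right) = \frac{31881}{19003}$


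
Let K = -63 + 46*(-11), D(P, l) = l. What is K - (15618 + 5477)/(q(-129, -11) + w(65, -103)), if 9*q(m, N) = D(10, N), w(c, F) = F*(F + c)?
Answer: -4045438/7043 ≈ -574.39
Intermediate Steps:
K = -569 (K = -63 - 506 = -569)
q(m, N) = N/9
K - (15618 + 5477)/(q(-129, -11) + w(65, -103)) = -569 - (15618 + 5477)/((1/9)*(-11) - 103*(-103 + 65)) = -569 - 21095/(-11/9 - 103*(-38)) = -569 - 21095/(-11/9 + 3914) = -569 - 21095/35215/9 = -569 - 21095*9/35215 = -569 - 1*37971/7043 = -569 - 37971/7043 = -4045438/7043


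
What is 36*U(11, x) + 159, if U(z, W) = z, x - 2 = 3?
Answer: 555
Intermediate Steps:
x = 5 (x = 2 + 3 = 5)
36*U(11, x) + 159 = 36*11 + 159 = 396 + 159 = 555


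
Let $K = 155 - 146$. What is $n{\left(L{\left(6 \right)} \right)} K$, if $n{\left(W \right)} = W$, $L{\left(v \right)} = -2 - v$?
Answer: $-72$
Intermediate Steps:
$K = 9$ ($K = 155 - 146 = 9$)
$n{\left(L{\left(6 \right)} \right)} K = \left(-2 - 6\right) 9 = \left(-8\right) 9 = -72$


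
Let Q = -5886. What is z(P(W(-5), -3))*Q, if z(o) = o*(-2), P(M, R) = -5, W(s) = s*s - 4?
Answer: -58860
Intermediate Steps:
W(s) = -4 + s**2 (W(s) = s**2 - 4 = -4 + s**2)
z(o) = -2*o
z(P(W(-5), -3))*Q = -2*(-5)*(-5886) = 10*(-5886) = -58860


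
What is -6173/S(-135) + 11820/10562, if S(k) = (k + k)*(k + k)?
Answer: 398239387/384984900 ≈ 1.0344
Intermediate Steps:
S(k) = 4*k² (S(k) = (2*k)*(2*k) = 4*k²)
-6173/S(-135) + 11820/10562 = -6173/(4*(-135)²) + 11820/10562 = -6173/(4*18225) + 11820*(1/10562) = -6173/72900 + 5910/5281 = 398239387/384984900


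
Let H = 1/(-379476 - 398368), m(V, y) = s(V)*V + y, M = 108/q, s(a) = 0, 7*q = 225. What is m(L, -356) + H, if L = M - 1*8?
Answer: -276912465/777844 ≈ -356.00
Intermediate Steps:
q = 225/7 (q = (⅐)*225 = 225/7 ≈ 32.143)
M = 84/25 (M = 108/(225/7) = 108*(7/225) = 84/25 ≈ 3.3600)
L = -116/25 (L = 84/25 - 1*8 = 84/25 - 8 = -116/25 ≈ -4.6400)
m(V, y) = y (m(V, y) = 0*V + y = 0 + y = y)
H = -1/777844 (H = 1/(-777844) = -1/777844 ≈ -1.2856e-6)
m(L, -356) + H = -356 - 1/777844 = -276912465/777844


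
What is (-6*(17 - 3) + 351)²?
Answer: 71289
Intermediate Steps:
(-6*(17 - 3) + 351)² = (-6*14 + 351)² = (-84 + 351)² = 267² = 71289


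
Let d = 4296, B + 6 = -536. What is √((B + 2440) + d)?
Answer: √6194 ≈ 78.702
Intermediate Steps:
B = -542 (B = -6 - 536 = -542)
√((B + 2440) + d) = √((-542 + 2440) + 4296) = √(1898 + 4296) = √6194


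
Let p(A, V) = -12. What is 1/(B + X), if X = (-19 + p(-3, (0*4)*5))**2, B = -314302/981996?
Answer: 490998/471691927 ≈ 0.0010409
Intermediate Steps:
B = -157151/490998 (B = -314302*1/981996 = -157151/490998 ≈ -0.32006)
X = 961 (X = (-19 - 12)**2 = (-31)**2 = 961)
1/(B + X) = 1/(-157151/490998 + 961) = 1/(471691927/490998) = 490998/471691927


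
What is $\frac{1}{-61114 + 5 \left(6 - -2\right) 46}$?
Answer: $- \frac{1}{59274} \approx -1.6871 \cdot 10^{-5}$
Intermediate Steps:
$\frac{1}{-61114 + 5 \left(6 - -2\right) 46} = \frac{1}{-61114 + 5 \left(6 + 2\right) 46} = \frac{1}{-61114 + 5 \cdot 8 \cdot 46} = \frac{1}{-61114 + 40 \cdot 46} = \frac{1}{-61114 + 1840} = \frac{1}{-59274} = - \frac{1}{59274}$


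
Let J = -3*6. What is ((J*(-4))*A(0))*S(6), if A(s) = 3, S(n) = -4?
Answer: -864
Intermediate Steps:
J = -18
((J*(-4))*A(0))*S(6) = (-18*(-4)*3)*(-4) = (72*3)*(-4) = 216*(-4) = -864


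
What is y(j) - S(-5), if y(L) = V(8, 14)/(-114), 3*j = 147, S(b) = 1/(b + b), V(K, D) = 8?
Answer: 17/570 ≈ 0.029825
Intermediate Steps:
S(b) = 1/(2*b)
j = 49 (j = (1/3)*147 = 49)
y(L) = -4/57 (y(L) = 8/(-114) = 8*(-1/114) = -4/57)
y(j) - S(-5) = -4/57 - 1/(2*(-5)) = -4/57 - (-1)/(2*5) = -4/57 - 1*(-1/10) = -4/57 + 1/10 = 17/570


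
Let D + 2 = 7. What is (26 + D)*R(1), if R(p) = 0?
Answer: 0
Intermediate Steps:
D = 5 (D = -2 + 7 = 5)
(26 + D)*R(1) = (26 + 5)*0 = 31*0 = 0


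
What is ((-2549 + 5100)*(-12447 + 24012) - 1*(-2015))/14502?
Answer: 14752165/7251 ≈ 2034.5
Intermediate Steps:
((-2549 + 5100)*(-12447 + 24012) - 1*(-2015))/14502 = (2551*11565 + 2015)*(1/14502) = (29502315 + 2015)*(1/14502) = 29504330*(1/14502) = 14752165/7251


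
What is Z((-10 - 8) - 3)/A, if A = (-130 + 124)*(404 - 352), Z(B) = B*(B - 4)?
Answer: -175/104 ≈ -1.6827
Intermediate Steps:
Z(B) = B*(-4 + B)
A = -312 (A = -6*52 = -312)
Z((-10 - 8) - 3)/A = (((-10 - 8) - 3)*(-4 + ((-10 - 8) - 3)))/(-312) = ((-18 - 3)*(-4 + (-18 - 3)))*(-1/312) = -21*(-4 - 21)*(-1/312) = -21*(-25)*(-1/312) = 525*(-1/312) = -175/104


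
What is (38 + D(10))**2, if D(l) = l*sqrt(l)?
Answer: 2444 + 760*sqrt(10) ≈ 4847.3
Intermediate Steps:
D(l) = l**(3/2)
(38 + D(10))**2 = (38 + 10**(3/2))**2 = (38 + 10*sqrt(10))**2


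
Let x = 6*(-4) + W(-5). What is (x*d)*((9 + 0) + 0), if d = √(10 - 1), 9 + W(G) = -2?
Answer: -945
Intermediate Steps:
W(G) = -11 (W(G) = -9 - 2 = -11)
x = -35 (x = 6*(-4) - 11 = -24 - 11 = -35)
d = 3 (d = √9 = 3)
(x*d)*((9 + 0) + 0) = (-35*3)*((9 + 0) + 0) = -105*(9 + 0) = -105*9 = -945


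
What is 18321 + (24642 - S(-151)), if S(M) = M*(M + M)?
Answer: -2639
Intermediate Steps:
S(M) = 2*M² (S(M) = M*(2*M) = 2*M²)
18321 + (24642 - S(-151)) = 18321 + (24642 - 2*(-151)²) = 18321 + (24642 - 2*22801) = 18321 + (24642 - 1*45602) = 18321 + (24642 - 45602) = 18321 - 20960 = -2639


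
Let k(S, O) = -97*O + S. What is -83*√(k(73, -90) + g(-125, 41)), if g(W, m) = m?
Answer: -166*√2211 ≈ -7805.5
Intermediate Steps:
k(S, O) = S - 97*O
-83*√(k(73, -90) + g(-125, 41)) = -83*√((73 - 97*(-90)) + 41) = -83*√((73 + 8730) + 41) = -83*√(8803 + 41) = -166*√2211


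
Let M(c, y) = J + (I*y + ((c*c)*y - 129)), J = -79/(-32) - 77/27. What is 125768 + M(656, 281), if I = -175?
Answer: 104544759989/864 ≈ 1.2100e+8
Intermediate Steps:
J = -331/864 (J = -79*(-1/32) - 77*1/27 = 79/32 - 77/27 = -331/864 ≈ -0.38310)
M(c, y) = -111787/864 - 175*y + y*c² (M(c, y) = -331/864 + (-175*y + ((c*c)*y - 129)) = -331/864 + (-175*y + (c²*y - 129)) = -331/864 + (-175*y + (y*c² - 129)) = -331/864 + (-175*y + (-129 + y*c²)) = -331/864 + (-129 - 175*y + y*c²) = -111787/864 - 175*y + y*c²)
125768 + M(656, 281) = 125768 + (-111787/864 - 175*281 + 281*656²) = 125768 + (-111787/864 - 49175 + 281*430336) = 125768 + (-111787/864 - 49175 + 120924416) = 125768 + 104436096437/864 = 104544759989/864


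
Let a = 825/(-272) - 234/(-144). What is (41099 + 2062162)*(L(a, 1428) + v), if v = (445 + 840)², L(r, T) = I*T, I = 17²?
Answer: 4340956133337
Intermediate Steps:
I = 289
a = -383/272 (a = 825*(-1/272) - 234*(-1/144) = -825/272 + 13/8 = -383/272 ≈ -1.4081)
L(r, T) = 289*T
v = 1651225 (v = 1285² = 1651225)
(41099 + 2062162)*(L(a, 1428) + v) = (41099 + 2062162)*(289*1428 + 1651225) = 2103261*(412692 + 1651225) = 2103261*2063917 = 4340956133337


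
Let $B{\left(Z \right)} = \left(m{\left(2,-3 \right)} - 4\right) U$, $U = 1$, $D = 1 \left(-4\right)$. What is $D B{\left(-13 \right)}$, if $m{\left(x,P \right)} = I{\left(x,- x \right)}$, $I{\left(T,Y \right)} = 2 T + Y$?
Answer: $8$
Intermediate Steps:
$D = -4$
$I{\left(T,Y \right)} = Y + 2 T$
$m{\left(x,P \right)} = x$ ($m{\left(x,P \right)} = - x + 2 x = x$)
$B{\left(Z \right)} = -2$ ($B{\left(Z \right)} = \left(2 - 4\right) 1 = \left(-2\right) 1 = -2$)
$D B{\left(-13 \right)} = \left(-4\right) \left(-2\right) = 8$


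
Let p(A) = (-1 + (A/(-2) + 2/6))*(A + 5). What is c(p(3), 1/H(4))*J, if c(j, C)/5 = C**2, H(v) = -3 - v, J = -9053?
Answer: -45265/49 ≈ -923.78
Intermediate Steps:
p(A) = (5 + A)*(-2/3 - A/2) (p(A) = (-1 + (A*(-1/2) + 2*(1/6)))*(5 + A) = (-1 + (-A/2 + 1/3))*(5 + A) = (-1 + (1/3 - A/2))*(5 + A) = (-2/3 - A/2)*(5 + A) = (5 + A)*(-2/3 - A/2))
c(j, C) = 5*C**2
c(p(3), 1/H(4))*J = (5*(1/(-3 - 1*4))**2)*(-9053) = (5*(1/(-3 - 4))**2)*(-9053) = (5*(1/(-7))**2)*(-9053) = (5*(-1/7)**2)*(-9053) = (5*(1/49))*(-9053) = (5/49)*(-9053) = -45265/49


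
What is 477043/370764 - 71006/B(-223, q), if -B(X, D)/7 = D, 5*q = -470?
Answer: -13006287145/121981356 ≈ -106.63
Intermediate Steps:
q = -94 (q = (⅕)*(-470) = -94)
B(X, D) = -7*D
477043/370764 - 71006/B(-223, q) = 477043/370764 - 71006/((-7*(-94))) = 477043*(1/370764) - 71006/658 = 477043/370764 - 71006*1/658 = 477043/370764 - 35503/329 = -13006287145/121981356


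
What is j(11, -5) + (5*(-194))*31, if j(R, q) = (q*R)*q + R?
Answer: -29784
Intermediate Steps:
j(R, q) = R + R*q² (j(R, q) = (R*q)*q + R = R*q² + R = R + R*q²)
j(11, -5) + (5*(-194))*31 = 11*(1 + (-5)²) + (5*(-194))*31 = 11*(1 + 25) - 970*31 = 11*26 - 30070 = 286 - 30070 = -29784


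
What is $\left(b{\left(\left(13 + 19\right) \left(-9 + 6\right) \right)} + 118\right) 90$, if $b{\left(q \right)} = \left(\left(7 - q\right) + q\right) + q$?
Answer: $2610$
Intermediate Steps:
$b{\left(q \right)} = 7 + q$
$\left(b{\left(\left(13 + 19\right) \left(-9 + 6\right) \right)} + 118\right) 90 = \left(\left(7 + \left(13 + 19\right) \left(-9 + 6\right)\right) + 118\right) 90 = \left(\left(7 + 32 \left(-3\right)\right) + 118\right) 90 = \left(\left(7 - 96\right) + 118\right) 90 = \left(-89 + 118\right) 90 = 29 \cdot 90 = 2610$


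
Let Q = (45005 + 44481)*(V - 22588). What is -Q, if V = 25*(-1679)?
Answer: 5777484618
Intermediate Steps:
V = -41975
Q = -5777484618 (Q = (45005 + 44481)*(-41975 - 22588) = 89486*(-64563) = -5777484618)
-Q = -1*(-5777484618) = 5777484618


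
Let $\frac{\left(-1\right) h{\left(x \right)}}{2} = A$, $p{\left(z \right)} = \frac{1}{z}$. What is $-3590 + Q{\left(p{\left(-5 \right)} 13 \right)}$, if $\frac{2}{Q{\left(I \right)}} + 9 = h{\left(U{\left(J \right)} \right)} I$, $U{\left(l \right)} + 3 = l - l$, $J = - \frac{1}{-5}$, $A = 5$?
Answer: $- \frac{61028}{17} \approx -3589.9$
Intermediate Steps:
$J = \frac{1}{5}$ ($J = \left(-1\right) \left(- \frac{1}{5}\right) = \frac{1}{5} \approx 0.2$)
$U{\left(l \right)} = -3$ ($U{\left(l \right)} = -3 + \left(l - l\right) = -3 + 0 = -3$)
$h{\left(x \right)} = -10$ ($h{\left(x \right)} = \left(-2\right) 5 = -10$)
$Q{\left(I \right)} = \frac{2}{-9 - 10 I}$
$-3590 + Q{\left(p{\left(-5 \right)} 13 \right)} = -3590 - \frac{2}{9 + 10 \frac{1}{-5} \cdot 13} = -3590 - \frac{2}{9 + 10 \left(\left(- \frac{1}{5}\right) 13\right)} = -3590 - \frac{2}{9 + 10 \left(- \frac{13}{5}\right)} = -3590 - \frac{2}{9 - 26} = -3590 - \frac{2}{-17} = -3590 - - \frac{2}{17} = -3590 + \frac{2}{17} = - \frac{61028}{17}$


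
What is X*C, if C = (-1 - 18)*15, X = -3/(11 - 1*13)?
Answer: -855/2 ≈ -427.50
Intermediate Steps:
X = 3/2 (X = -3/(11 - 13) = -3/(-2) = -3*(-1/2) = 3/2 ≈ 1.5000)
C = -285 (C = -19*15 = -285)
X*C = (3/2)*(-285) = -855/2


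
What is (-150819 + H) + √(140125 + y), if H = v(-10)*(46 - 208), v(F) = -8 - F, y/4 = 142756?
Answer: -151143 + √711149 ≈ -1.5030e+5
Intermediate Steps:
y = 571024 (y = 4*142756 = 571024)
H = -324 (H = (-8 - 1*(-10))*(46 - 208) = (-8 + 10)*(-162) = 2*(-162) = -324)
(-150819 + H) + √(140125 + y) = (-150819 - 324) + √(140125 + 571024) = -151143 + √711149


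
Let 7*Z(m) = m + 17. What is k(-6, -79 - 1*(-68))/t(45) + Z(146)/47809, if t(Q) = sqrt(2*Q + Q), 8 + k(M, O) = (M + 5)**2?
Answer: 163/334663 - 7*sqrt(15)/45 ≈ -0.60198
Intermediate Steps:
k(M, O) = -8 + (5 + M)**2 (k(M, O) = -8 + (M + 5)**2 = -8 + (5 + M)**2)
Z(m) = 17/7 + m/7 (Z(m) = (m + 17)/7 = (17 + m)/7 = 17/7 + m/7)
t(Q) = sqrt(3)*sqrt(Q) (t(Q) = sqrt(3*Q) = sqrt(3)*sqrt(Q))
k(-6, -79 - 1*(-68))/t(45) + Z(146)/47809 = (-8 + (5 - 6)**2)/((sqrt(3)*sqrt(45))) + (17/7 + (1/7)*146)/47809 = (-8 + (-1)**2)/((sqrt(3)*(3*sqrt(5)))) + (17/7 + 146/7)*(1/47809) = (-8 + 1)/((3*sqrt(15))) + (163/7)*(1/47809) = -7*sqrt(15)/45 + 163/334663 = 163/334663 - 7*sqrt(15)/45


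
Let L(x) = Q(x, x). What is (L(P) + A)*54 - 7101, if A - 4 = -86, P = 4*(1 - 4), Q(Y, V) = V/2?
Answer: -11853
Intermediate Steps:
Q(Y, V) = V/2 (Q(Y, V) = V*(½) = V/2)
P = -12 (P = 4*(-3) = -12)
L(x) = x/2
A = -82 (A = 4 - 86 = -82)
(L(P) + A)*54 - 7101 = ((½)*(-12) - 82)*54 - 7101 = (-6 - 82)*54 - 7101 = -88*54 - 7101 = -4752 - 7101 = -11853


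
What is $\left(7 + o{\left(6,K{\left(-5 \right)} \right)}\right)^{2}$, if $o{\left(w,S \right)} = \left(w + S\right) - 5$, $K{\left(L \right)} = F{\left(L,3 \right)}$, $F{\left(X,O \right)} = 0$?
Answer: $64$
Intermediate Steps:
$K{\left(L \right)} = 0$
$o{\left(w,S \right)} = -5 + S + w$ ($o{\left(w,S \right)} = \left(S + w\right) - 5 = -5 + S + w$)
$\left(7 + o{\left(6,K{\left(-5 \right)} \right)}\right)^{2} = \left(7 + \left(-5 + 0 + 6\right)\right)^{2} = \left(7 + 1\right)^{2} = 8^{2} = 64$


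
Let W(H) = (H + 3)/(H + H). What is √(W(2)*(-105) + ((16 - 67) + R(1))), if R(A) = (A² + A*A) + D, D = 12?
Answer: I*√673/2 ≈ 12.971*I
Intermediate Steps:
R(A) = 12 + 2*A² (R(A) = (A² + A*A) + 12 = (A² + A²) + 12 = 2*A² + 12 = 12 + 2*A²)
W(H) = (3 + H)/(2*H) (W(H) = (3 + H)/((2*H)) = (3 + H)*(1/(2*H)) = (3 + H)/(2*H))
√(W(2)*(-105) + ((16 - 67) + R(1))) = √(((½)*(3 + 2)/2)*(-105) + ((16 - 67) + (12 + 2*1²))) = √(((½)*(½)*5)*(-105) + (-51 + (12 + 2*1))) = √((5/4)*(-105) + (-51 + (12 + 2))) = √(-525/4 + (-51 + 14)) = √(-525/4 - 37) = √(-673/4) = I*√673/2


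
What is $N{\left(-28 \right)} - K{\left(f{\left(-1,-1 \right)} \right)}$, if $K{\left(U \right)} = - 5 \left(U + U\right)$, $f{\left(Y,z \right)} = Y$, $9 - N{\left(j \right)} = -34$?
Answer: $33$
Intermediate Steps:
$N{\left(j \right)} = 43$ ($N{\left(j \right)} = 9 - -34 = 9 + 34 = 43$)
$K{\left(U \right)} = - 10 U$ ($K{\left(U \right)} = - 5 \cdot 2 U = - 10 U$)
$N{\left(-28 \right)} - K{\left(f{\left(-1,-1 \right)} \right)} = 43 - \left(-10\right) \left(-1\right) = 43 - 10 = 33$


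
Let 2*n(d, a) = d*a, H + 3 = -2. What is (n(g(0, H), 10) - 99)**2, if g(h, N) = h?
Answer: 9801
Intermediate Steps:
H = -5 (H = -3 - 2 = -5)
n(d, a) = a*d/2 (n(d, a) = (d*a)/2 = (a*d)/2 = a*d/2)
(n(g(0, H), 10) - 99)**2 = ((1/2)*10*0 - 99)**2 = (0 - 99)**2 = (-99)**2 = 9801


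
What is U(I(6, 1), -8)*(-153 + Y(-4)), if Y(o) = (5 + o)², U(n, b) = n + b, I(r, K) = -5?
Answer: 1976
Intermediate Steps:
U(n, b) = b + n
U(I(6, 1), -8)*(-153 + Y(-4)) = (-8 - 5)*(-153 + (5 - 4)²) = -13*(-153 + 1²) = -13*(-153 + 1) = -13*(-152) = 1976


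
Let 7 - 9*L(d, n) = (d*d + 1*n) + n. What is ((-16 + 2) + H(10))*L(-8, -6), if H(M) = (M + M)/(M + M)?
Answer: 65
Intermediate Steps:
L(d, n) = 7/9 - 2*n/9 - d²/9 (L(d, n) = 7/9 - ((d*d + 1*n) + n)/9 = 7/9 - ((d² + n) + n)/9 = 7/9 - ((n + d²) + n)/9 = 7/9 - (d² + 2*n)/9 = 7/9 + (-2*n/9 - d²/9) = 7/9 - 2*n/9 - d²/9)
H(M) = 1 (H(M) = (2*M)/((2*M)) = (2*M)*(1/(2*M)) = 1)
((-16 + 2) + H(10))*L(-8, -6) = ((-16 + 2) + 1)*(7/9 - 2/9*(-6) - ⅑*(-8)²) = (-14 + 1)*(7/9 + 4/3 - ⅑*64) = -13*(7/9 + 4/3 - 64/9) = -13*(-5) = 65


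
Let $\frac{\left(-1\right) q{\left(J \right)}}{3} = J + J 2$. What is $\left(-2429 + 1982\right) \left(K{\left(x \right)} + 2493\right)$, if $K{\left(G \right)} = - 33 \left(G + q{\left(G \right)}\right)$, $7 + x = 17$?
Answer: $-2294451$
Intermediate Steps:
$x = 10$ ($x = -7 + 17 = 10$)
$q{\left(J \right)} = - 9 J$ ($q{\left(J \right)} = - 3 \left(J + J 2\right) = - 3 \left(J + 2 J\right) = - 3 \cdot 3 J = - 9 J$)
$K{\left(G \right)} = 264 G$ ($K{\left(G \right)} = - 33 \left(G - 9 G\right) = - 33 \left(- 8 G\right) = 264 G$)
$\left(-2429 + 1982\right) \left(K{\left(x \right)} + 2493\right) = \left(-2429 + 1982\right) \left(264 \cdot 10 + 2493\right) = - 447 \left(2640 + 2493\right) = \left(-447\right) 5133 = -2294451$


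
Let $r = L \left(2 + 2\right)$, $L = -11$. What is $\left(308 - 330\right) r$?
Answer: $968$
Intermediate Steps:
$r = -44$ ($r = - 11 \left(2 + 2\right) = \left(-11\right) 4 = -44$)
$\left(308 - 330\right) r = \left(308 - 330\right) \left(-44\right) = \left(-22\right) \left(-44\right) = 968$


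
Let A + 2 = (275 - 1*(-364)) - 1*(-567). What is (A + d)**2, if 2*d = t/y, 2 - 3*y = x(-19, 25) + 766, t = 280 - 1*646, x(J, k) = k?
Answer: 100384417225/69169 ≈ 1.4513e+6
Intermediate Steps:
t = -366 (t = 280 - 646 = -366)
y = -263 (y = 2/3 - (25 + 766)/3 = 2/3 - 1/3*791 = 2/3 - 791/3 = -263)
d = 183/263 (d = (-366/(-263))/2 = (-366*(-1/263))/2 = (1/2)*(366/263) = 183/263 ≈ 0.69582)
A = 1204 (A = -2 + ((275 - 1*(-364)) - 1*(-567)) = -2 + ((275 + 364) + 567) = -2 + (639 + 567) = -2 + 1206 = 1204)
(A + d)**2 = (1204 + 183/263)**2 = (316835/263)**2 = 100384417225/69169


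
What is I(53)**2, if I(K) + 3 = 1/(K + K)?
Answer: 100489/11236 ≈ 8.9435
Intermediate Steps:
I(K) = -3 + 1/(2*K) (I(K) = -3 + 1/(K + K) = -3 + 1/(2*K))
I(53)**2 = (-3 + (1/2)/53)**2 = (-3 + (1/2)*(1/53))**2 = (-3 + 1/106)**2 = (-317/106)**2 = 100489/11236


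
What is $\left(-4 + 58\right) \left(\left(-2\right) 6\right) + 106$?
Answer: $-542$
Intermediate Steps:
$\left(-4 + 58\right) \left(\left(-2\right) 6\right) + 106 = 54 \left(-12\right) + 106 = -648 + 106 = -542$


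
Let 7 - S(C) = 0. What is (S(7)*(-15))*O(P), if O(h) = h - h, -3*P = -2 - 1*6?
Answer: 0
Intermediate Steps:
P = 8/3 (P = -(-2 - 1*6)/3 = -(-2 - 6)/3 = -⅓*(-8) = 8/3 ≈ 2.6667)
S(C) = 7 (S(C) = 7 - 1*0 = 7 + 0 = 7)
O(h) = 0
(S(7)*(-15))*O(P) = (7*(-15))*0 = -105*0 = 0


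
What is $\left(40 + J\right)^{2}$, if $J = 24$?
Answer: $4096$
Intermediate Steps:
$\left(40 + J\right)^{2} = \left(40 + 24\right)^{2} = 64^{2} = 4096$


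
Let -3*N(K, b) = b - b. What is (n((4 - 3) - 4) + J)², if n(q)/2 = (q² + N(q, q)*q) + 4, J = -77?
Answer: 2601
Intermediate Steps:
N(K, b) = 0 (N(K, b) = -(b - b)/3 = -⅓*0 = 0)
n(q) = 8 + 2*q² (n(q) = 2*((q² + 0*q) + 4) = 2*((q² + 0) + 4) = 2*(q² + 4) = 2*(4 + q²) = 8 + 2*q²)
(n((4 - 3) - 4) + J)² = ((8 + 2*((4 - 3) - 4)²) - 77)² = ((8 + 2*(1 - 4)²) - 77)² = ((8 + 2*(-3)²) - 77)² = ((8 + 2*9) - 77)² = ((8 + 18) - 77)² = (26 - 77)² = (-51)² = 2601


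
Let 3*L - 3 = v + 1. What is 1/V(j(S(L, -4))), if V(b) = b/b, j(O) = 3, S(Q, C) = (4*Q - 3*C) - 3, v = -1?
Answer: 1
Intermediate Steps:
L = 1 (L = 1 + (-1 + 1)/3 = 1 + (1/3)*0 = 1 + 0 = 1)
S(Q, C) = -3 - 3*C + 4*Q (S(Q, C) = (-3*C + 4*Q) - 3 = -3 - 3*C + 4*Q)
V(b) = 1
1/V(j(S(L, -4))) = 1/1 = 1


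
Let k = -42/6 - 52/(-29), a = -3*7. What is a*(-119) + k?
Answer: 72320/29 ≈ 2493.8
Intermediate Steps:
a = -21
k = -151/29 (k = -42*⅙ - 52*(-1/29) = -7 + 52/29 = -151/29 ≈ -5.2069)
a*(-119) + k = -21*(-119) - 151/29 = 2499 - 151/29 = 72320/29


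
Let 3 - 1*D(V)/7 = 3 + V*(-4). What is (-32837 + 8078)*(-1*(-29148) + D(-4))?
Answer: -718902324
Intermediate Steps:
D(V) = 28*V (D(V) = 21 - 7*(3 + V*(-4)) = 21 - 7*(3 - 4*V) = 21 + (-21 + 28*V) = 28*V)
(-32837 + 8078)*(-1*(-29148) + D(-4)) = (-32837 + 8078)*(-1*(-29148) + 28*(-4)) = -24759*(29148 - 112) = -24759*29036 = -718902324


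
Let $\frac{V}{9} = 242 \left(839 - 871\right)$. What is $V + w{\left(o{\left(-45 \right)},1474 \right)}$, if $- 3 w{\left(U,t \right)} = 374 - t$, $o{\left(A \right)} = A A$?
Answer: $- \frac{207988}{3} \approx -69329.0$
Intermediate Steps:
$o{\left(A \right)} = A^{2}$
$w{\left(U,t \right)} = - \frac{374}{3} + \frac{t}{3}$ ($w{\left(U,t \right)} = - \frac{374 - t}{3} = - \frac{374}{3} + \frac{t}{3}$)
$V = -69696$ ($V = 9 \cdot 242 \left(839 - 871\right) = 9 \cdot 242 \left(-32\right) = 9 \left(-7744\right) = -69696$)
$V + w{\left(o{\left(-45 \right)},1474 \right)} = -69696 + \left(- \frac{374}{3} + \frac{1}{3} \cdot 1474\right) = -69696 + \left(- \frac{374}{3} + \frac{1474}{3}\right) = -69696 + \frac{1100}{3} = - \frac{207988}{3}$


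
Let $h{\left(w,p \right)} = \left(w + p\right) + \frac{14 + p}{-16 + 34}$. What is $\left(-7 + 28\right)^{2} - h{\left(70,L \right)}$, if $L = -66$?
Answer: $\frac{3959}{9} \approx 439.89$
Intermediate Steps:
$h{\left(w,p \right)} = \frac{7}{9} + w + \frac{19 p}{18}$ ($h{\left(w,p \right)} = \left(p + w\right) + \frac{14 + p}{18} = \left(p + w\right) + \left(14 + p\right) \frac{1}{18} = \left(p + w\right) + \left(\frac{7}{9} + \frac{p}{18}\right) = \frac{7}{9} + w + \frac{19 p}{18}$)
$\left(-7 + 28\right)^{2} - h{\left(70,L \right)} = \left(-7 + 28\right)^{2} - \left(\frac{7}{9} + 70 + \frac{19}{18} \left(-66\right)\right) = 21^{2} - \left(\frac{7}{9} + 70 - \frac{209}{3}\right) = 441 - \frac{10}{9} = \frac{3959}{9}$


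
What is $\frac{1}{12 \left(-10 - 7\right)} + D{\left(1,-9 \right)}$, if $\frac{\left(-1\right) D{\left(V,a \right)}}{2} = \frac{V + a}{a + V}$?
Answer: $- \frac{409}{204} \approx -2.0049$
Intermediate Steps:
$D{\left(V,a \right)} = -2$ ($D{\left(V,a \right)} = - 2 \frac{V + a}{a + V} = - 2 \frac{V + a}{V + a} = \left(-2\right) 1 = -2$)
$\frac{1}{12 \left(-10 - 7\right)} + D{\left(1,-9 \right)} = \frac{1}{12 \left(-10 - 7\right)} - 2 = \frac{1}{12 \left(-17\right)} - 2 = \frac{1}{-204} - 2 = - \frac{1}{204} - 2 = - \frac{409}{204}$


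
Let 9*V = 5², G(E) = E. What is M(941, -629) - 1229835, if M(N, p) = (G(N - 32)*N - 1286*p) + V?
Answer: 3909877/9 ≈ 4.3443e+5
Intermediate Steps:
V = 25/9 (V = (⅑)*5² = (⅑)*25 = 25/9 ≈ 2.7778)
M(N, p) = 25/9 - 1286*p + N*(-32 + N) (M(N, p) = ((N - 32)*N - 1286*p) + 25/9 = ((-32 + N)*N - 1286*p) + 25/9 = (N*(-32 + N) - 1286*p) + 25/9 = (-1286*p + N*(-32 + N)) + 25/9 = 25/9 - 1286*p + N*(-32 + N))
M(941, -629) - 1229835 = (25/9 - 1286*(-629) + 941*(-32 + 941)) - 1229835 = (25/9 + 808894 + 941*909) - 1229835 = (25/9 + 808894 + 855369) - 1229835 = 14978392/9 - 1229835 = 3909877/9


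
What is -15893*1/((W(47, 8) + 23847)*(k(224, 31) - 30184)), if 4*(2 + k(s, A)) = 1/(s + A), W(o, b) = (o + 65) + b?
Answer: 5403620/245979065091 ≈ 2.1968e-5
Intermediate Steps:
W(o, b) = 65 + b + o (W(o, b) = (65 + o) + b = 65 + b + o)
k(s, A) = -2 + 1/(4*(A + s)) (k(s, A) = -2 + 1/(4*(s + A)) = -2 + 1/(4*(A + s)))
-15893*1/((W(47, 8) + 23847)*(k(224, 31) - 30184)) = -15893*1/(((1/4 - 2*31 - 2*224)/(31 + 224) - 30184)*((65 + 8 + 47) + 23847)) = -15893*1/((120 + 23847)*((1/4 - 62 - 448)/255 - 30184)) = -15893*1/(23967*((1/255)*(-2039/4) - 30184)) = -15893*1/(23967*(-2039/1020 - 30184)) = -15893/((-30789719/1020*23967)) = -15893/(-245979065091/340) = -15893*(-340/245979065091) = 5403620/245979065091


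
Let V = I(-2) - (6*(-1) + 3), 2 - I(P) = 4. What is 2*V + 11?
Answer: 13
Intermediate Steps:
I(P) = -2 (I(P) = 2 - 1*4 = 2 - 4 = -2)
V = 1 (V = -2 - (6*(-1) + 3) = -2 - (-6 + 3) = -2 - 1*(-3) = -2 + 3 = 1)
2*V + 11 = 2*1 + 11 = 2 + 11 = 13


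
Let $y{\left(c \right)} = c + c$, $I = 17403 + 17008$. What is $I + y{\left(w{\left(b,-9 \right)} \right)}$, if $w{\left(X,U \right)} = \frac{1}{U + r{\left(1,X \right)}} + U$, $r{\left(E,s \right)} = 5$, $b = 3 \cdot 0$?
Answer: $\frac{68785}{2} \approx 34393.0$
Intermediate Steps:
$b = 0$
$w{\left(X,U \right)} = U + \frac{1}{5 + U}$ ($w{\left(X,U \right)} = \frac{1}{U + 5} + U = \frac{1}{5 + U} + U = U + \frac{1}{5 + U}$)
$I = 34411$
$y{\left(c \right)} = 2 c$
$I + y{\left(w{\left(b,-9 \right)} \right)} = 34411 + 2 \frac{1 + \left(-9\right)^{2} + 5 \left(-9\right)}{5 - 9} = 34411 + 2 \frac{1 + 81 - 45}{-4} = 34411 + 2 \left(\left(- \frac{1}{4}\right) 37\right) = 34411 + 2 \left(- \frac{37}{4}\right) = 34411 - \frac{37}{2} = \frac{68785}{2}$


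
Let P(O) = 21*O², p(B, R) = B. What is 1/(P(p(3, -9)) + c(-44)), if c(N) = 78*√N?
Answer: 21/33713 - 52*I*√11/101139 ≈ 0.0006229 - 0.0017052*I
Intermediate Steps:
1/(P(p(3, -9)) + c(-44)) = 1/(21*3² + 78*√(-44)) = 1/(21*9 + 78*(2*I*√11)) = 1/(189 + 156*I*√11)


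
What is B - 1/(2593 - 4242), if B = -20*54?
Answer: -1780919/1649 ≈ -1080.0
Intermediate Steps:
B = -1080
B - 1/(2593 - 4242) = -1080 - 1/(2593 - 4242) = -1080 - 1/(-1649) = -1080 - 1*(-1/1649) = -1080 + 1/1649 = -1780919/1649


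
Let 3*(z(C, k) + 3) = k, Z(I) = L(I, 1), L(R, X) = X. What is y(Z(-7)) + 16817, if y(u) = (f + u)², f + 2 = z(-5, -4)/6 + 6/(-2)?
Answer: 5455933/324 ≈ 16839.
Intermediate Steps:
Z(I) = 1
z(C, k) = -3 + k/3
f = -103/18 (f = -2 + ((-3 + (⅓)*(-4))/6 + 6/(-2)) = -2 + ((-3 - 4/3)*(⅙) + 6*(-½)) = -2 + (-13/3*⅙ - 3) = -2 + (-13/18 - 3) = -2 - 67/18 = -103/18 ≈ -5.7222)
y(u) = (-103/18 + u)²
y(Z(-7)) + 16817 = (-103 + 18*1)²/324 + 16817 = (-103 + 18)²/324 + 16817 = (1/324)*(-85)² + 16817 = (1/324)*7225 + 16817 = 7225/324 + 16817 = 5455933/324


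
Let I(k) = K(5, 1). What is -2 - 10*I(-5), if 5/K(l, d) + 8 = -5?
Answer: 24/13 ≈ 1.8462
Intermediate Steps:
K(l, d) = -5/13 (K(l, d) = 5/(-8 - 5) = 5/(-13) = 5*(-1/13) = -5/13)
I(k) = -5/13
-2 - 10*I(-5) = -2 - 10*(-5/13) = -2 + 50/13 = 24/13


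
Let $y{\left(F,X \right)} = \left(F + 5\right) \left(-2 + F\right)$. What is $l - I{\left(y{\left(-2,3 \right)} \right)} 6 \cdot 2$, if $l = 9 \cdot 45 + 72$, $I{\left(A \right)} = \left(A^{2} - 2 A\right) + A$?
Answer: $-1395$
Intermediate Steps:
$y{\left(F,X \right)} = \left(-2 + F\right) \left(5 + F\right)$ ($y{\left(F,X \right)} = \left(5 + F\right) \left(-2 + F\right) = \left(-2 + F\right) \left(5 + F\right)$)
$I{\left(A \right)} = A^{2} - A$
$l = 477$ ($l = 405 + 72 = 477$)
$l - I{\left(y{\left(-2,3 \right)} \right)} 6 \cdot 2 = 477 - \left(-10 + \left(-2\right)^{2} + 3 \left(-2\right)\right) \left(-1 + \left(-10 + \left(-2\right)^{2} + 3 \left(-2\right)\right)\right) 6 \cdot 2 = 477 - \left(-10 + 4 - 6\right) \left(-1 - 12\right) 6 \cdot 2 = 477 - - 12 \left(-1 - 12\right) 6 \cdot 2 = 477 - \left(-12\right) \left(-13\right) 6 \cdot 2 = 477 - 156 \cdot 6 \cdot 2 = 477 - 936 \cdot 2 = 477 - 1872 = -1395$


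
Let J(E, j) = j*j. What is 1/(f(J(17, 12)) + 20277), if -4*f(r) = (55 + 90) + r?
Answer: 4/80819 ≈ 4.9493e-5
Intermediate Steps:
J(E, j) = j**2
f(r) = -145/4 - r/4 (f(r) = -((55 + 90) + r)/4 = -(145 + r)/4 = -145/4 - r/4)
1/(f(J(17, 12)) + 20277) = 1/((-145/4 - 1/4*12**2) + 20277) = 1/((-145/4 - 1/4*144) + 20277) = 1/((-145/4 - 36) + 20277) = 1/(-289/4 + 20277) = 1/(80819/4) = 4/80819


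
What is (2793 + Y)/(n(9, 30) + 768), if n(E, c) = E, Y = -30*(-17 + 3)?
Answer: 153/37 ≈ 4.1351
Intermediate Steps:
Y = 420 (Y = -30*(-14) = 420)
(2793 + Y)/(n(9, 30) + 768) = (2793 + 420)/(9 + 768) = 3213/777 = 3213*(1/777) = 153/37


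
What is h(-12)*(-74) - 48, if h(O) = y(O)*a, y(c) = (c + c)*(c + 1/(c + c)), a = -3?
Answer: 64110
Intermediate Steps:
y(c) = 2*c*(c + 1/(2*c)) (y(c) = (2*c)*(c + 1/(2*c)) = 2*c*(c + 1/(2*c)))
h(O) = -3 - 6*O² (h(O) = (1 + 2*O²)*(-3) = -3 - 6*O²)
h(-12)*(-74) - 48 = (-3 - 6*(-12)²)*(-74) - 48 = (-3 - 6*144)*(-74) - 48 = (-3 - 864)*(-74) - 48 = -867*(-74) - 48 = 64158 - 48 = 64110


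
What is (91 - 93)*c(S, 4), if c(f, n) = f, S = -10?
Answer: 20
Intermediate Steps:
(91 - 93)*c(S, 4) = (91 - 93)*(-10) = -2*(-10) = 20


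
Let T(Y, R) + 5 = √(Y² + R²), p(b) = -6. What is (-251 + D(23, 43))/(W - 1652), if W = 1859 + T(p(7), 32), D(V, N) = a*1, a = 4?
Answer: -24947/19872 + 247*√265/19872 ≈ -1.0530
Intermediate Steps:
T(Y, R) = -5 + √(R² + Y²) (T(Y, R) = -5 + √(Y² + R²) = -5 + √(R² + Y²))
D(V, N) = 4 (D(V, N) = 4*1 = 4)
W = 1854 + 2*√265 (W = 1859 + (-5 + √(32² + (-6)²)) = 1859 + (-5 + √(1024 + 36)) = 1859 + (-5 + √1060) = 1859 + (-5 + 2*√265) = 1854 + 2*√265 ≈ 1886.6)
(-251 + D(23, 43))/(W - 1652) = (-251 + 4)/((1854 + 2*√265) - 1652) = -247/(202 + 2*√265)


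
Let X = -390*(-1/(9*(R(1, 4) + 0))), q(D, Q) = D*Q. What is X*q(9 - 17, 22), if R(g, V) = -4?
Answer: 5720/3 ≈ 1906.7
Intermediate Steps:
X = -65/6 (X = -390*(-1/(9*(-4 + 0))) = -390/((-4*(-9))) = -390/36 = -390*1/36 = -65/6 ≈ -10.833)
X*q(9 - 17, 22) = -65*(9 - 17)*22/6 = -(-260)*22/3 = -65/6*(-176) = 5720/3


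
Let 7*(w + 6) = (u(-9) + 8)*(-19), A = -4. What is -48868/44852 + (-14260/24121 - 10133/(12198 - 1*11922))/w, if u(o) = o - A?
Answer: 1040139544505/671844432132 ≈ 1.5482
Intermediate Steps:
u(o) = 4 + o (u(o) = o - 1*(-4) = o + 4 = 4 + o)
w = -99/7 (w = -6 + (((4 - 9) + 8)*(-19))/7 = -6 + ((-5 + 8)*(-19))/7 = -6 + (3*(-19))/7 = -6 + (⅐)*(-57) = -6 - 57/7 = -99/7 ≈ -14.143)
-48868/44852 + (-14260/24121 - 10133/(12198 - 1*11922))/w = -48868/44852 + (-14260/24121 - 10133/(12198 - 1*11922))/(-99/7) = -48868*1/44852 + (-14260*1/24121 - 10133/(12198 - 11922))*(-7/99) = -12217/11213 + (-14260/24121 - 10133/276)*(-7/99) = -12217/11213 - 248353853/6657396*(-7/99) = -12217/11213 + 158043361/59916564 = 1040139544505/671844432132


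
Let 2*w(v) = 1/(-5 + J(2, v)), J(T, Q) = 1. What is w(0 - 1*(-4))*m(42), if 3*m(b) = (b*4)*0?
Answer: 0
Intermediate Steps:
m(b) = 0 (m(b) = ((b*4)*0)/3 = ((4*b)*0)/3 = (⅓)*0 = 0)
w(v) = -⅛ (w(v) = 1/(2*(-5 + 1)) = (½)/(-4) = (½)*(-¼) = -⅛)
w(0 - 1*(-4))*m(42) = -⅛*0 = 0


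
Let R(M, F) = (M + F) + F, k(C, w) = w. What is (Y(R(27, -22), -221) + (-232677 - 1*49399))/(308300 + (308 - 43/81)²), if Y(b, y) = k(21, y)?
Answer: -1852150617/2643015325 ≈ -0.70077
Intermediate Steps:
R(M, F) = M + 2*F (R(M, F) = (F + M) + F = M + 2*F)
Y(b, y) = y
(Y(R(27, -22), -221) + (-232677 - 1*49399))/(308300 + (308 - 43/81)²) = (-221 + (-232677 - 1*49399))/(308300 + (308 - 43/81)²) = (-221 + (-232677 - 49399))/(308300 + (308 - 43*1/81)²) = (-221 - 282076)/(308300 + (308 - 43/81)²) = -282297/(308300 + (24905/81)²) = -282297/(308300 + 620259025/6561) = -282297/2643015325/6561 = -282297*6561/2643015325 = -1852150617/2643015325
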